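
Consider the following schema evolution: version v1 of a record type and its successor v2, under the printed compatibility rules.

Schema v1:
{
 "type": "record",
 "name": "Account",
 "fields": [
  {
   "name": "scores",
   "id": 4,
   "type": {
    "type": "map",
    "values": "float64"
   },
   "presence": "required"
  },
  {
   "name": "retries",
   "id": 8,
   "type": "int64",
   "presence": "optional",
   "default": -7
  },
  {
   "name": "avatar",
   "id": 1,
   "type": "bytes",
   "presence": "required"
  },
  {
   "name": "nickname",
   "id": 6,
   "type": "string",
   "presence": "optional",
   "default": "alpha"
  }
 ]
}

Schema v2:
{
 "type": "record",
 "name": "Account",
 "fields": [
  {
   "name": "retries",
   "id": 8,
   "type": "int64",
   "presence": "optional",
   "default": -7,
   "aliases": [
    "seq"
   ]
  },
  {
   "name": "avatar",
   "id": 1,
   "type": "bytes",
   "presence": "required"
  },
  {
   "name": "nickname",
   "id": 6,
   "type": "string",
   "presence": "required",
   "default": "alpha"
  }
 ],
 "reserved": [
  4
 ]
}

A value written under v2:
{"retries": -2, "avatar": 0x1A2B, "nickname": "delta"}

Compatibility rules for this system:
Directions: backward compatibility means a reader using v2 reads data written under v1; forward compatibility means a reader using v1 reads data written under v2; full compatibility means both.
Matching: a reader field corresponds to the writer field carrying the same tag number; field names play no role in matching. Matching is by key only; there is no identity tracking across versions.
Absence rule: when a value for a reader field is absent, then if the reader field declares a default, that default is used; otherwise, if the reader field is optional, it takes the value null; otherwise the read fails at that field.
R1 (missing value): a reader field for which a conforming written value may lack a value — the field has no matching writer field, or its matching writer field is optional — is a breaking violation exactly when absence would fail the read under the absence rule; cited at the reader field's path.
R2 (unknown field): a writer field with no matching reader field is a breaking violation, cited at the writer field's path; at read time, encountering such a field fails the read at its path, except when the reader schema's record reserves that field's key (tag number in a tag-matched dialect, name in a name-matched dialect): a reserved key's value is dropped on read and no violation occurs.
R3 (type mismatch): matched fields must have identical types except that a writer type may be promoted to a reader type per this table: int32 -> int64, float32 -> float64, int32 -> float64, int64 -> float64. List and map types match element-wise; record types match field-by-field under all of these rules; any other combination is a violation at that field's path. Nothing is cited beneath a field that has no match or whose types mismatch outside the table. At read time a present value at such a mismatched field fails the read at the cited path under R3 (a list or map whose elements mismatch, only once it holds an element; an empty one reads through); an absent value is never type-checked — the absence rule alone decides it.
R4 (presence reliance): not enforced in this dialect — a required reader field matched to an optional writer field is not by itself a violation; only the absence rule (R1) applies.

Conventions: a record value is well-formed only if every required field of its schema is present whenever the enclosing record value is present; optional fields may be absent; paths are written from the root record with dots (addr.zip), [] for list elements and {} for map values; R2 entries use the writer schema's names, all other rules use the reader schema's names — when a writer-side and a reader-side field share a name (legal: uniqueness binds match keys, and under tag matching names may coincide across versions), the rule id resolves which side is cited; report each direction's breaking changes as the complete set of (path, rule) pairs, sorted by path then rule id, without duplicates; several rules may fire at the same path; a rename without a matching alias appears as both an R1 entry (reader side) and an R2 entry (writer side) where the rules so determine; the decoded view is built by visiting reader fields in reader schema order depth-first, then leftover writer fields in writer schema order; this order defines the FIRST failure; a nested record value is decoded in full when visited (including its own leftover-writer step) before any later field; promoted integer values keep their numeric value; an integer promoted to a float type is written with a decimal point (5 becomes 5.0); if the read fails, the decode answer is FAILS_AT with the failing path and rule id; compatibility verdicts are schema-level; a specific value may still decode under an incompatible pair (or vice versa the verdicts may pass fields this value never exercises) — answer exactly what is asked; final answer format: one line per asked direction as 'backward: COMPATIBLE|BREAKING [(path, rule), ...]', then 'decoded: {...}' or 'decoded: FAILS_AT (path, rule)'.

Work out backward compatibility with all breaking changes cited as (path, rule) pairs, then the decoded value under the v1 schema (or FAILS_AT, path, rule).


backward: COMPATIBLE []; decoded: FAILS_AT (scores, R1)

the writer's type comes first in each Account pair
backward pass over Account, reader schema v2, writer schema v1:
  int64 -> int64, writer optional: retries aligns to retries
  bytes -> bytes, writer required: avatar aligns to avatar
  string -> string, writer optional: nickname aligns to nickname
  scores (writer side), unknown to reader
  nothing fires on Account: backward is COMPATIBLE
decode (reader v1):
  read fails at scores under R1 (no fill)
  => FAILS_AT (scores, R1)
remaining Account differences; none change what is asked:
  field nickname in record Account: optional changed to required -> inert for the asked Account verdict: nothing fires


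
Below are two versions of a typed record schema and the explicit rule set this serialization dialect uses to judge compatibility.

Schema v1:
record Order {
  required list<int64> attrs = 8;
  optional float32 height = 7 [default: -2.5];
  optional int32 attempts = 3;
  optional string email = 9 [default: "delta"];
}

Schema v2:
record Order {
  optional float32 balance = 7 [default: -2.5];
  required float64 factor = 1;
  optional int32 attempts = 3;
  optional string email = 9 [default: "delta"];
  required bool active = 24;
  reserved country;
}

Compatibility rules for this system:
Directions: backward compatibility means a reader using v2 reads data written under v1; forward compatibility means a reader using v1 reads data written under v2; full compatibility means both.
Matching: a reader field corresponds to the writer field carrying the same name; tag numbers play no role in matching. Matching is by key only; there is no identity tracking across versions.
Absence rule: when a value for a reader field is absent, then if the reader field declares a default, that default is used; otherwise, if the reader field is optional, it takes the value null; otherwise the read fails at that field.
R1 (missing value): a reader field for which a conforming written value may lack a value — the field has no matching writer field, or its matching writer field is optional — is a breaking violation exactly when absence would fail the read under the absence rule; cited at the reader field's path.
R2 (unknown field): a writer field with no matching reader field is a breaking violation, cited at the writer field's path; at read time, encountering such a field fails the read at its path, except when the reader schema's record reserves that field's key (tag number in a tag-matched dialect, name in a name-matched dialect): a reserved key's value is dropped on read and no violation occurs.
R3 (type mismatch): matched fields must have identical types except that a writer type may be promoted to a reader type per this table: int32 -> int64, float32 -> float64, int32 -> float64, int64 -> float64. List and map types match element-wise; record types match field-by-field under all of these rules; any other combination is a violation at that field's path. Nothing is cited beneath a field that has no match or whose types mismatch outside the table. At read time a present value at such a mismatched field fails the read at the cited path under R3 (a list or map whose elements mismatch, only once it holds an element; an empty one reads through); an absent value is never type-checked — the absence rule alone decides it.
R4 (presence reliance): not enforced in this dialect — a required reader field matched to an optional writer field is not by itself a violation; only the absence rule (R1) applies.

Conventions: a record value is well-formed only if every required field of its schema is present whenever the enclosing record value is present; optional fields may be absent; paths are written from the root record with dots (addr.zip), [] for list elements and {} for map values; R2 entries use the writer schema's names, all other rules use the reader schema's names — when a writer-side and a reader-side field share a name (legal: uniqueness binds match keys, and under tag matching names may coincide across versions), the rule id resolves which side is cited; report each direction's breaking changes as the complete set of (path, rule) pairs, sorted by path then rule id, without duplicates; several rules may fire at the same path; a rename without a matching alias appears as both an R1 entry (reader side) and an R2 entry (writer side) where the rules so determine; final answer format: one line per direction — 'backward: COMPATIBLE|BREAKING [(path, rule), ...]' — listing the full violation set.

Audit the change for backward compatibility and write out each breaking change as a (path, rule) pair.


backward: BREAKING [(active, R1), (attrs, R2), (factor, R1), (height, R2)]

each type pair in Order: writer, then reader
backward analysis of Order with v2 as reader and v1 as writer:
  balance has no writer counterpart
  factor has no writer counterpart
  attempts: paired with writer attempts (int32 -> int32; writer optional)
  email: paired with writer email (string -> string; writer optional)
  active has no writer counterpart
  leftover writer field: attrs
  leftover writer field: height
  violation R1 at active
  violation R2 at attrs
  violation R1 at factor
  violation R2 at height
  => 4 violation(s): backward is BREAKING for Order


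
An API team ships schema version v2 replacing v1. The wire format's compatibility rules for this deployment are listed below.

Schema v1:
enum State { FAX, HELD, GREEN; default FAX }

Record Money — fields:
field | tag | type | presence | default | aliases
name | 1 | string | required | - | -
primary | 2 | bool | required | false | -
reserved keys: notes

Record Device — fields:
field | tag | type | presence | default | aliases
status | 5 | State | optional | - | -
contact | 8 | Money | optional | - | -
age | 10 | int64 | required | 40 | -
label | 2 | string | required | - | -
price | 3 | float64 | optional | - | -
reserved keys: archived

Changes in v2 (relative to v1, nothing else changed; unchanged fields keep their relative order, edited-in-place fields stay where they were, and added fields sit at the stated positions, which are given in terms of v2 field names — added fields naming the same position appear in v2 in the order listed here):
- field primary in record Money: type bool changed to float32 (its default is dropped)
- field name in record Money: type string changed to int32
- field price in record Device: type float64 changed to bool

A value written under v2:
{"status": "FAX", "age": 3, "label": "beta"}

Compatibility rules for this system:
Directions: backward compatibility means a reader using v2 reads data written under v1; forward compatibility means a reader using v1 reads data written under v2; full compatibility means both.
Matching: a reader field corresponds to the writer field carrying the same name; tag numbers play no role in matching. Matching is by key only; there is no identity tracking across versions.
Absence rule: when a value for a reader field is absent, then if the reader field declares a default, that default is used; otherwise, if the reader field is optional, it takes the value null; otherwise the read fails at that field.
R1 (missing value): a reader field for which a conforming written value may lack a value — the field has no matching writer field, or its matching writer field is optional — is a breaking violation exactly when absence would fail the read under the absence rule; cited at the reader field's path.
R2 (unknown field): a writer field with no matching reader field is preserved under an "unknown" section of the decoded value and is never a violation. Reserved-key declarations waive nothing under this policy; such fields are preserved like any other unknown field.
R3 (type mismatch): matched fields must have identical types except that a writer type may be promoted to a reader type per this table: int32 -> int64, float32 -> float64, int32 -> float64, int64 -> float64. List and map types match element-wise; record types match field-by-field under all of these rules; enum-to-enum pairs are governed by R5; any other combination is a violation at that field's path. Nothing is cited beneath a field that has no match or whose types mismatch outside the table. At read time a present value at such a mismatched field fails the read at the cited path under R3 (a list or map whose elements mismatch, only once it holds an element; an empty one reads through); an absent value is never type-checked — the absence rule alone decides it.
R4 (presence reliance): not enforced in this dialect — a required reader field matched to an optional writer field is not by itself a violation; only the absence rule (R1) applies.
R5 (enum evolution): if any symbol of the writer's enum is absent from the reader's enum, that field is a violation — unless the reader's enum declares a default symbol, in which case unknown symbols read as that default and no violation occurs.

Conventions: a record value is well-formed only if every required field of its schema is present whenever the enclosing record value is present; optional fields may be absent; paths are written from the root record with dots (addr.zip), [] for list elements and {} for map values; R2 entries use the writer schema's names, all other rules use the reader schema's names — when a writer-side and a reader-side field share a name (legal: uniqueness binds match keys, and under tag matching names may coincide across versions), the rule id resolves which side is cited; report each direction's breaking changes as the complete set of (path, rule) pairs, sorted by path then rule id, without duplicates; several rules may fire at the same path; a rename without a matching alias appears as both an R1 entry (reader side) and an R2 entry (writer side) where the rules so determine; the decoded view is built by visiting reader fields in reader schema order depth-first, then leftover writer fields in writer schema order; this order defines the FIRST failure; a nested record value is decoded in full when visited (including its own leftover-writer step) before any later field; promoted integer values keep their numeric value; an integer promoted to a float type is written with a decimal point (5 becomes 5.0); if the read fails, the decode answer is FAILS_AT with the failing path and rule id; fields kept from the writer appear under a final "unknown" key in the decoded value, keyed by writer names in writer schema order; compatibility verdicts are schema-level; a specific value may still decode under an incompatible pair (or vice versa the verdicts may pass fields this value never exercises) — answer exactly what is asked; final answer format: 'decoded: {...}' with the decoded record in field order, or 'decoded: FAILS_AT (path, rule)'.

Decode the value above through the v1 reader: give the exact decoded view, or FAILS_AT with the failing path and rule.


the writer's type comes first in each Device pair
migrating the Device value to v1:
  status := "FAX"
  contact := null (not supplied -> null)
  age := 3
  label := "beta"
  price := null (not supplied -> null)
  => decoded: {"status": "FAX", "contact": null, "age": 3, "label": "beta", "price": null}
remaining Device differences; none change what is asked:
  field primary in record Money: type bool changed to float32 (its default is dropped) -> shifts the Device verdicts, not this decode
  field name in record Money: type string changed to int32 -> shifts the Device verdicts, not this decode
  field price in record Device: type float64 changed to bool -> shifts the Device verdicts, not this decode

decoded: {"status": "FAX", "contact": null, "age": 3, "label": "beta", "price": null}


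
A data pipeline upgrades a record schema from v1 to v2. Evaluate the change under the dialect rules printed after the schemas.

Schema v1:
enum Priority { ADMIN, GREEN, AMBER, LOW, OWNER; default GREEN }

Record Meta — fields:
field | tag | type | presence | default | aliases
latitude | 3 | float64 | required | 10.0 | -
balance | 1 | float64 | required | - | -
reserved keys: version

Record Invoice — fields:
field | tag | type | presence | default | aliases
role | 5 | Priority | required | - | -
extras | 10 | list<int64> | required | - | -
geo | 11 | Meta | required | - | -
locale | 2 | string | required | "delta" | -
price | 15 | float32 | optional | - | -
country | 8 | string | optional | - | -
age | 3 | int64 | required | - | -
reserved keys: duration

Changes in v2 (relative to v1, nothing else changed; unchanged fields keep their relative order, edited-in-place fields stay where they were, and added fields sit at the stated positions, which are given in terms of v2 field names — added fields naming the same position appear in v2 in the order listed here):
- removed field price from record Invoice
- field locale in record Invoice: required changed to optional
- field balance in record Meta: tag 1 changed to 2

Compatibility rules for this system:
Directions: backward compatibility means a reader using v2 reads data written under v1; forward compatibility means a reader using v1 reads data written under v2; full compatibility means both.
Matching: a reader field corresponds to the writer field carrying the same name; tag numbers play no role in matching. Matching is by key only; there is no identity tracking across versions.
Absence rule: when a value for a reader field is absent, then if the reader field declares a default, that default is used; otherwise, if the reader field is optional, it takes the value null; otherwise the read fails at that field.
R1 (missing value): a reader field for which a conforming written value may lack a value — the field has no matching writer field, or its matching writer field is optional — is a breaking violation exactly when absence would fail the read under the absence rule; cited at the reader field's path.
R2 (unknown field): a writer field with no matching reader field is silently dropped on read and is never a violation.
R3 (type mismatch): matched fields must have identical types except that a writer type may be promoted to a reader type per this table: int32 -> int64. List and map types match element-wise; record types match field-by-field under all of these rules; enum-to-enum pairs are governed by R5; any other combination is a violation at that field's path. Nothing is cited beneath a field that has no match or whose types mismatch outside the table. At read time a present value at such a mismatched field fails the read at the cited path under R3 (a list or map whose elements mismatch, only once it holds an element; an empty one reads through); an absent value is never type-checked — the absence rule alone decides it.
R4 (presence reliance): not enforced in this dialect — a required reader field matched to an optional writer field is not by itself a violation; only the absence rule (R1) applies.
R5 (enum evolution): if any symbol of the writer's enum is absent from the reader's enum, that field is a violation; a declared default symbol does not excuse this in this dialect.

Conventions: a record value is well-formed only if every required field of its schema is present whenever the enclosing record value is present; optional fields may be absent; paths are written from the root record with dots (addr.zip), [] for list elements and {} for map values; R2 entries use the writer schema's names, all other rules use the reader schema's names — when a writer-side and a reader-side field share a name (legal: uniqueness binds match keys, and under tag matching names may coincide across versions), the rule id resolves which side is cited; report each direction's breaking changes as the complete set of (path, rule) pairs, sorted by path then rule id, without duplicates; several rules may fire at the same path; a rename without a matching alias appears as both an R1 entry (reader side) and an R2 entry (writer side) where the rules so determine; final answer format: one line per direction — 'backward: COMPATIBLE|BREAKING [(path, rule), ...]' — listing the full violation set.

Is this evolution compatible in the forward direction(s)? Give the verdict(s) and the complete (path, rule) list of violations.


forward: COMPATIBLE []

the writer's type comes first in each Invoice pair
checking forward for Invoice: reader v1 against writer v2:
  writer required, Priority -> Priority: reader role maps from writer role
  writer required, list<int64> -> list<int64>: reader extras maps from writer extras
  writer required, Meta -> Meta: reader geo maps from writer geo
  writer optional, string -> string: reader locale maps from writer locale
  no writer field matches reader price
  writer optional, string -> string: reader country maps from writer country
  writer required, int64 -> int64: reader age maps from writer age
  writer required, float64 -> float64: reader geo.latitude maps from writer geo.latitude
  writer required, float64 -> float64: reader geo.balance maps from writer geo.balance
  => forward: COMPATIBLE
the other Invoice changes do not affect what is asked:
  removed field price from record Invoice -> inert for the asked Invoice verdict: nothing fires
  field locale in record Invoice: required changed to optional -> inert for the asked Invoice verdict: nothing fires
  field balance in record Meta: tag 1 changed to 2 -> inert for the asked Invoice verdict: nothing fires


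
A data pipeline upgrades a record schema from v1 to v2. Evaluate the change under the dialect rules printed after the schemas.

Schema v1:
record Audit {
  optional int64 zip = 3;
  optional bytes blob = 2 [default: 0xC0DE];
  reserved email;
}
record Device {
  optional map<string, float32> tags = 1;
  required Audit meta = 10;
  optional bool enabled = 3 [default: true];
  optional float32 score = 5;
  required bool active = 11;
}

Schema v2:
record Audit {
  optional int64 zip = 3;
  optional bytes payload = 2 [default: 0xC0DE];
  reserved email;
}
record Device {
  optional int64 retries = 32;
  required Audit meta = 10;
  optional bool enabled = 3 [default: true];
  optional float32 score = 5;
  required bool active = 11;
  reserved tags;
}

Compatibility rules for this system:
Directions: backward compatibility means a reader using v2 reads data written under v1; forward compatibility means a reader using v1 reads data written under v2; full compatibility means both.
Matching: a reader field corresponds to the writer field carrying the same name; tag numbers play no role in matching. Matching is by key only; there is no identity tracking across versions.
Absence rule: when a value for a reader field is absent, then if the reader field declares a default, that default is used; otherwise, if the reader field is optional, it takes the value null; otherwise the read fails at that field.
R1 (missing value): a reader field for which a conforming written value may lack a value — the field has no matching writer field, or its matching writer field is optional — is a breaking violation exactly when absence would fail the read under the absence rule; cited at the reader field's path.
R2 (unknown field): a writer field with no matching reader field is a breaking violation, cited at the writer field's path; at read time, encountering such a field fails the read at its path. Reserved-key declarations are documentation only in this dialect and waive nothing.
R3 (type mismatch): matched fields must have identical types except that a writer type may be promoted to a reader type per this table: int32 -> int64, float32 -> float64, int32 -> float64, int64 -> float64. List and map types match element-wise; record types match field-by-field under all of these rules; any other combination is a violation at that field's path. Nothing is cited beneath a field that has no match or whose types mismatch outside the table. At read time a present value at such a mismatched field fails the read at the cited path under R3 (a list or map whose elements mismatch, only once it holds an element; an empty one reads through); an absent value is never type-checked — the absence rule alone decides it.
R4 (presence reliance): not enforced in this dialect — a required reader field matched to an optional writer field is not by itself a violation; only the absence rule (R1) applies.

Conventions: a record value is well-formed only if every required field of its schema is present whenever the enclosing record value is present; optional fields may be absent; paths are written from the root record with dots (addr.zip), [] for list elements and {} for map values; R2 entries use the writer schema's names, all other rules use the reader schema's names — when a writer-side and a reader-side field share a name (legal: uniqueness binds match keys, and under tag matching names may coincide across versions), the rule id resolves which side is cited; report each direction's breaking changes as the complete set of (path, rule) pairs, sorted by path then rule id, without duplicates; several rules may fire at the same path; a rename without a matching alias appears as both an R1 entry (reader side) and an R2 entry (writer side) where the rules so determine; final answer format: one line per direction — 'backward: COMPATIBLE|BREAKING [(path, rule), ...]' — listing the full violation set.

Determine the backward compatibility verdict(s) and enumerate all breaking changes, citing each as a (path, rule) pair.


each type pair in Device: writer, then reader
backward for Device (reader v2, writer v1):
  retries: no writer-side match
  meta: paired with writer meta (Audit -> Audit; writer required)
  enabled: paired with writer enabled (bool -> bool; writer optional)
  score: paired with writer score (float32 -> float32; writer optional)
  active: paired with writer active (bool -> bool; writer required)
  writer tags: unknown to reader
  meta.zip: paired with writer meta.zip (int64 -> int64; writer optional)
  meta.payload: no writer-side match
  writer meta.blob: unknown to reader
  breaking: (meta.blob, R2)
  breaking: (tags, R2)
  backward on Device therefore BREAKING (2)
the other Device changes do not affect what is asked:
  added field retries to record Device: optional int64, tag 32 (in v2 it sits immediately before meta) -> its effect on Device is confined to the forward direction, not asked

backward: BREAKING [(meta.blob, R2), (tags, R2)]


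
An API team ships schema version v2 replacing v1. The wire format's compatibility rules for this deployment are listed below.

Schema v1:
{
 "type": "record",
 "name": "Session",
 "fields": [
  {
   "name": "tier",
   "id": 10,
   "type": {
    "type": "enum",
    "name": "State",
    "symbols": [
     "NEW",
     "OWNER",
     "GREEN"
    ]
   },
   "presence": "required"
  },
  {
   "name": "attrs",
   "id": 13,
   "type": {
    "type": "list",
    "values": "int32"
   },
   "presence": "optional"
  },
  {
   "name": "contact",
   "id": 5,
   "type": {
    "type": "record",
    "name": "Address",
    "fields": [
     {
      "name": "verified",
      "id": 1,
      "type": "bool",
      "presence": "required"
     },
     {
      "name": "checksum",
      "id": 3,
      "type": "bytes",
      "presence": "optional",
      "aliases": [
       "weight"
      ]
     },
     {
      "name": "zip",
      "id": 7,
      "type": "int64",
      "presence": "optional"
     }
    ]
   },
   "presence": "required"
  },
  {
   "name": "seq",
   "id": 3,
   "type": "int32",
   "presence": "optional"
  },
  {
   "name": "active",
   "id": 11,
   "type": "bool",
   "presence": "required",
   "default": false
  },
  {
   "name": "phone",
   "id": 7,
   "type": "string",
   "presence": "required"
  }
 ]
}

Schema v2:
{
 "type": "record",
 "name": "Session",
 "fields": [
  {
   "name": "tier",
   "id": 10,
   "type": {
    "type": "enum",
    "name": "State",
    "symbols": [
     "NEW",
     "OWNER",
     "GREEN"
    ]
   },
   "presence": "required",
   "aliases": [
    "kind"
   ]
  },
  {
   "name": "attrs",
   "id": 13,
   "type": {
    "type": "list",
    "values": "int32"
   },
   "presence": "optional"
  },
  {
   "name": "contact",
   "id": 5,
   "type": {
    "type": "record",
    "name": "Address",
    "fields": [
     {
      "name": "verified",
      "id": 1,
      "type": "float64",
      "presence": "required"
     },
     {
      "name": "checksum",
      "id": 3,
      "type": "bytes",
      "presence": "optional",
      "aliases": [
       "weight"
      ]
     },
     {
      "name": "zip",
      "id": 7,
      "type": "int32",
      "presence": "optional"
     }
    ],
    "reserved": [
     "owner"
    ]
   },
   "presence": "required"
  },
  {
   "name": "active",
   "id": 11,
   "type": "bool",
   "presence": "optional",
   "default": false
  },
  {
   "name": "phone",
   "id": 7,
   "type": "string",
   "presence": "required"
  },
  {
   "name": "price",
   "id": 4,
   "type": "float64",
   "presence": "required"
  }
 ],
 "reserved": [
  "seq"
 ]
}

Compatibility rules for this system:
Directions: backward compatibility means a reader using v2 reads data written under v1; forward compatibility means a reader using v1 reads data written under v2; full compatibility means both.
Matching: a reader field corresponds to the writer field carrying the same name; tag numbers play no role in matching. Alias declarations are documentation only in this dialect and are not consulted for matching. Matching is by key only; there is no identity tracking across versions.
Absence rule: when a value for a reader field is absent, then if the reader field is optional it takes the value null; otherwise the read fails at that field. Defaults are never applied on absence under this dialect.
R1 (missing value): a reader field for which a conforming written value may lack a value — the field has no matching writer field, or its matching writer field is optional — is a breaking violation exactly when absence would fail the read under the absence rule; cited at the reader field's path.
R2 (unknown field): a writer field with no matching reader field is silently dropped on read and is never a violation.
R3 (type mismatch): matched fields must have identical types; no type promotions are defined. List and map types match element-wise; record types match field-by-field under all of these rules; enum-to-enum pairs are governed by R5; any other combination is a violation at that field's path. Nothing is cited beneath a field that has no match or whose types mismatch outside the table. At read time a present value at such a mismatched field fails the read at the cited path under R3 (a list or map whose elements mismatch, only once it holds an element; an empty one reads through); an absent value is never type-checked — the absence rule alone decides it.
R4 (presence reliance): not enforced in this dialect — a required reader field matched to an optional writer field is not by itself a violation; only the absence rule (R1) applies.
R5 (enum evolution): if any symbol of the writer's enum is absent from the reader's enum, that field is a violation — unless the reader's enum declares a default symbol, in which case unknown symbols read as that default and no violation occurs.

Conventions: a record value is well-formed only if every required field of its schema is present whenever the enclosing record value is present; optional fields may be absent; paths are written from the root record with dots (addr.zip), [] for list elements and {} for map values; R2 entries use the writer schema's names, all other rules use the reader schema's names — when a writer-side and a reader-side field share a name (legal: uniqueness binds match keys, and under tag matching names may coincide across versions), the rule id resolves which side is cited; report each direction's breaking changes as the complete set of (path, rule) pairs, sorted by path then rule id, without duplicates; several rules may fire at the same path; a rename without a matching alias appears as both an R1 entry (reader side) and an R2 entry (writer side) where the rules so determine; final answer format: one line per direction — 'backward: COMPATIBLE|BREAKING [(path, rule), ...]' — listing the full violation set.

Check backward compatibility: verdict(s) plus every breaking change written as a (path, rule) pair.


backward: BREAKING [(contact.verified, R3), (contact.zip, R3), (price, R1)]

the writer's type comes first in each Session pair
backward on Session — v2 reading data written by v1:
  tier <- tier (State -> State, writer required)
  attrs <- attrs (list<int32> -> list<int32>, writer optional)
  contact <- contact (Address -> Address, writer required)
  active <- active (bool -> bool, writer required)
  phone <- phone (string -> string, writer required)
  price: no writer match
  writer seq: unknown to reader
  contact.verified <- contact.verified (bool -> float64, writer required)
  contact.checksum <- contact.checksum (bytes -> bytes, writer optional)
  contact.zip <- contact.zip (int64 -> int32, writer optional)
  R3 fires at contact.verified
  R3 fires at contact.zip
  R1 fires at price
  => backward: BREAKING (3)
the other Session changes do not affect what is asked:
  removed field seq from record Session (its key "seq" joins the reserved list) -> no rule fires on it in Session's dialect; the asked verdict holds
  field active in record Session: required changed to optional -> matters only for Session's forward compatibility — outside the asked direction


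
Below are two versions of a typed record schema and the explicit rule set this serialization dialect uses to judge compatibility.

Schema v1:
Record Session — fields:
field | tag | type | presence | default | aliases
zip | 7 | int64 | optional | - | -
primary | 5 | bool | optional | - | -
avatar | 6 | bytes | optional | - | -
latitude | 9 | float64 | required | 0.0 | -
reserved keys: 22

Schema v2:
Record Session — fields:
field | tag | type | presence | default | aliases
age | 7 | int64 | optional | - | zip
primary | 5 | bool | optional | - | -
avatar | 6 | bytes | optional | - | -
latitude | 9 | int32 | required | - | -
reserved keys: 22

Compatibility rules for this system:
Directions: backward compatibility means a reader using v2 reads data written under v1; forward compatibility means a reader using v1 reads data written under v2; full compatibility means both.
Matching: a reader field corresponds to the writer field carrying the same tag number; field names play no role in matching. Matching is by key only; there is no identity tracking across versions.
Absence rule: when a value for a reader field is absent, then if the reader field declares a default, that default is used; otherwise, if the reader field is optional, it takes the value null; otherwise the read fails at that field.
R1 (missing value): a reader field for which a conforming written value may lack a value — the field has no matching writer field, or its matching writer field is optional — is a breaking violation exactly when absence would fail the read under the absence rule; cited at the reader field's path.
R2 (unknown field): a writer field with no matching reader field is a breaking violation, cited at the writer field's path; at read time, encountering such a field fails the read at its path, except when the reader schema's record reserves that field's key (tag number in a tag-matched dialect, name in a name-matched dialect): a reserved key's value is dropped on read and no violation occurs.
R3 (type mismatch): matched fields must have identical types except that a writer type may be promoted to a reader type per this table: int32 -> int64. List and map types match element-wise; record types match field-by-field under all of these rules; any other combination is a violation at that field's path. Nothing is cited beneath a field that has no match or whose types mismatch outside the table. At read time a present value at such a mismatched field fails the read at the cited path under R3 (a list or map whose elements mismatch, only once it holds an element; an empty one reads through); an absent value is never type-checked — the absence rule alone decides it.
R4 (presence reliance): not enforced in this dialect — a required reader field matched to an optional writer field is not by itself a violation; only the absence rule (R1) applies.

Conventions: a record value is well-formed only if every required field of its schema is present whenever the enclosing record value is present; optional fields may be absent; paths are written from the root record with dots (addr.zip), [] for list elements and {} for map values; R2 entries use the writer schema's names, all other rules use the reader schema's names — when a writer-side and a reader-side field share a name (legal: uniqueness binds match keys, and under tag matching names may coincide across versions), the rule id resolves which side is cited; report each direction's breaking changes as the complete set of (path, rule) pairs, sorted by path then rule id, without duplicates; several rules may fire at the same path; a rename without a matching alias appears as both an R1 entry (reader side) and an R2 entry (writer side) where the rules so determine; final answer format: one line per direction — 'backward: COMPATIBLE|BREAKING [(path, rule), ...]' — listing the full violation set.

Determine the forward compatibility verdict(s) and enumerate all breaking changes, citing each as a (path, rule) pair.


each type pair in Session: writer, then reader
forward on Session — v1 reading data written by v2:
  zip: int64 -> int64, writer optional; from age
  primary: bool -> bool, writer optional; from primary
  avatar: bytes -> bytes, writer optional; from avatar
  latitude: int32 -> float64, writer required; from latitude
  breaking: (latitude, R3)
  => 1 violation(s): forward is BREAKING for Session
the rest of the Session diff is inert for this question:
  renamed field zip to age in record Session (alias zip declared on the renamed field) -> no rule fires on it in Session's dialect; the asked verdict holds

forward: BREAKING [(latitude, R3)]


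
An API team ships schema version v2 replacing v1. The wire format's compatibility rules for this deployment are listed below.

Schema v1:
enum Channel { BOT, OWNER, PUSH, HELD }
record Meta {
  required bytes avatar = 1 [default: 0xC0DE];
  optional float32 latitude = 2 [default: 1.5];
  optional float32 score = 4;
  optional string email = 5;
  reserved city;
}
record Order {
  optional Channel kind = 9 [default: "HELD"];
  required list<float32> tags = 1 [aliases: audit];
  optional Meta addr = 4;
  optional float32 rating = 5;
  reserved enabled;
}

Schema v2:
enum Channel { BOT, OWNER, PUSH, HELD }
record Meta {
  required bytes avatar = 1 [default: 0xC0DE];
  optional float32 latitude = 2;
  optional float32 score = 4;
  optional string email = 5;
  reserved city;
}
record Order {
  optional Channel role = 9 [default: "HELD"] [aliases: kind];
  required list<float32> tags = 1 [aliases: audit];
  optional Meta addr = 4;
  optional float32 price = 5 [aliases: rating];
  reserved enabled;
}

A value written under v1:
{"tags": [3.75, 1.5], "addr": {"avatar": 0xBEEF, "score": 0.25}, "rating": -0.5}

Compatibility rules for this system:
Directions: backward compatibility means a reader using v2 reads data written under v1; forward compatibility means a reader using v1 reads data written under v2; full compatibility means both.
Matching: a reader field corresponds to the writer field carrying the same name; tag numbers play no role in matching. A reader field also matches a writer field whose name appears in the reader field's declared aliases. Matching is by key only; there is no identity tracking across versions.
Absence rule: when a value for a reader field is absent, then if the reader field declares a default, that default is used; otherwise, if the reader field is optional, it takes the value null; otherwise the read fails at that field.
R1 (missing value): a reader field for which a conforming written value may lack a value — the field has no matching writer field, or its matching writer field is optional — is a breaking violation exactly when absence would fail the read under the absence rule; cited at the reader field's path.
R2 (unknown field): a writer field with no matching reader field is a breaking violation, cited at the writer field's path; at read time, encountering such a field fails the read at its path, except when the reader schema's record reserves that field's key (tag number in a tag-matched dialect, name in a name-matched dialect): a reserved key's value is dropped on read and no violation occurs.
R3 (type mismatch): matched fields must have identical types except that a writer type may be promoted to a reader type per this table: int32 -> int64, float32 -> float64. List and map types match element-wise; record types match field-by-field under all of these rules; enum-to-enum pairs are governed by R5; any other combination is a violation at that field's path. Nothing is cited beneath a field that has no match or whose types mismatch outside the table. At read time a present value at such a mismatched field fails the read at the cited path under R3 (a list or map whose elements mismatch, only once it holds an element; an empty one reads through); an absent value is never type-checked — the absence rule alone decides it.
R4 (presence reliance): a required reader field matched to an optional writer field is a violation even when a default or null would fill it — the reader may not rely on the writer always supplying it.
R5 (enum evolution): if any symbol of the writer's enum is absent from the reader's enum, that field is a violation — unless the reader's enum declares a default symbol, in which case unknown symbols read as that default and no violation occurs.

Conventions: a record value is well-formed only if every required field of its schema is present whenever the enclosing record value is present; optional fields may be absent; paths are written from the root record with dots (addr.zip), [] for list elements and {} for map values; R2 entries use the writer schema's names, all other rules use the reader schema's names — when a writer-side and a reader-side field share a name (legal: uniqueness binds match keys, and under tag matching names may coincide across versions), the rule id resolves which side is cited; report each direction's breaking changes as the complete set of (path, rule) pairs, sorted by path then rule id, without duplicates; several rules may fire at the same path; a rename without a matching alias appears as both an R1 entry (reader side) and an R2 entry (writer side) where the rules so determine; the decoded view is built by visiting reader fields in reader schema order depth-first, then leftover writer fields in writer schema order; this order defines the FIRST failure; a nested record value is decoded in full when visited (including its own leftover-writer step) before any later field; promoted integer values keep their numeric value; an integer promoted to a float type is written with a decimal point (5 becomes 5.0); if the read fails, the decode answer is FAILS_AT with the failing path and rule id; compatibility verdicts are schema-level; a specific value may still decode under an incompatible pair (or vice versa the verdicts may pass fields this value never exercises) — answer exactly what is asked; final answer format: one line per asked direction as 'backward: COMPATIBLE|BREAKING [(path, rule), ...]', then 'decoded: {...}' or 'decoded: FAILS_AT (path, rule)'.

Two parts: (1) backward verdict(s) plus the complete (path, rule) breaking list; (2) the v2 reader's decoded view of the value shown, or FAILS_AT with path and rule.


each type pair in Order: writer, then reader
backward for Order (reader v2, writer v1):
  role: Channel -> Channel, writer optional; from kind
  tags: list<float32> -> list<float32>, writer required; from tags
  addr: Meta -> Meta, writer optional; from addr
  price: float32 -> float32, writer optional; from rating
  addr.avatar: bytes -> bytes, writer required; from addr.avatar
  addr.latitude: float32 -> float32, writer optional; from addr.latitude
  addr.score: float32 -> float32, writer optional; from addr.score
  addr.email: string -> string, writer optional; from addr.email
  => no violations; backward on Order: COMPATIBLE
decoding the Order value with the v2 reader:
  role := "HELD" (no value, default fills)
  tags := [3.75, 1.5]
  addr.avatar := 0xBEEF
  addr.latitude := null (not supplied -> null)
  addr.score := 0.25
  addr.email := null (not supplied -> null)
  price := -0.5 (from writer rating)
  => decoded: {"role": "HELD", "tags": [3.75, 1.5], "addr": {"avatar": 0xBEEF, "latitude": null, "score": 0.25, "email": null}, "price": -0.5}

backward: COMPATIBLE []; decoded: {"role": "HELD", "tags": [3.75, 1.5], "addr": {"avatar": 0xBEEF, "latitude": null, "score": 0.25, "email": null}, "price": -0.5}
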